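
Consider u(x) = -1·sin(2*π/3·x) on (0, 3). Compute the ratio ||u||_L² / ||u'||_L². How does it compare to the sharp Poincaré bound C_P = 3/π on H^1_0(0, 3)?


||u||_L² / ||u'||_L² = 3/(2*π) < C_P = 3/π.

u(x) = -1·sin(2*π/3·x), so u'(x) = -2*π*cos(2*π*x/3)/3.
Writing u(x) = A·sin(kπx/L) with A = -1 and k = 2, use ∫_0^L sin²(kπx/L) dx = L/2 and ∫_0^L cos²(kπx/L) dx = L/2.
u² = 1·sin²(2*π/3·x) and (u')² = 4*π^2/9·cos²(2*π/3·x), and each of sin², cos² integrates to L/2 = 3/2 over (0, 3).
∫_0^3 u² dx = 3/2, so ||u||_L² = sqrt(6)/2.
∫_0^3 (u')² dx = 2*π^2/3, so ||u'||_L² = sqrt(6)*π/3.
Ratio ||u||_L² / ||u'||_L² = 3/(2*π).
Sharp Poincaré constant on H^1_0(0, 3) is C_P = L/π = 3/π, achieved by sin(π/3·x).
This is the k = 2 harmonic; the ratio L/(kπ) is strictly less than C_P = L/π, consistent with the sharp inequality ||u||_L² ≤ C_P ||u'||_L².


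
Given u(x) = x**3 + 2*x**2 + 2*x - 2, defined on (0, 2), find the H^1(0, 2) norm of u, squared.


||u||_{H^1}^2 = 39664/105

The H^1 norm (squared) on an interval (0, L) is
  ||u||_{H^1}^2 = ∫_0^L u(x)^2 dx + ∫_0^L u'(x)^2 dx.
Compute u'(x) = 3*x**2 + 4*x + 2.
Then u(x)^2 = x**6 + 4*x**5 + 8*x**4 + 4*x**3 - 4*x**2 - 8*x + 4 and u'(x)^2 = 9*x**4 + 24*x**3 + 28*x**2 + 16*x + 4.
Integrate each monomial from 0 to 2 using ∫_0^2 c·x^n dx = c·2^(n+1)/(n+1):
  ∫_0^2 u(x)^2 dx = ∫_0^2 (x^6 + 4*x^5 + 8*x^4 + 4*x^3 - 4*x^2 - 8*x + 4) dx. Term by term:
    ∫_0^2 x^6 dx = 128/7;  ∫_0^2 4*x^5 dx = 128/3;  ∫_0^2 8*x^4 dx = 256/5;
    ∫_0^2 4*x^3 dx = 16;  ∫_0^2 -4*x^2 dx = -32/3;  ∫_0^2 -8*x dx = -16;
    ∫_0^2 4 dx = 8.
  Sum: 128/7 + 128/3 + 256/5 + 16 − 32/3 − 16 + 8 = 3832/35.
  ∫_0^2 u'(x)^2 dx = ∫_0^2 (9*x^4 + 24*x^3 + 28*x^2 + 16*x + 4) dx. Term by term:
    ∫_0^2 9*x^4 dx = 288/5;  ∫_0^2 24*x^3 dx = 96;  ∫_0^2 28*x^2 dx = 224/3;
    ∫_0^2 16*x dx = 32;  ∫_0^2 4 dx = 8.
  Sum: 288/5 + 96 + 224/3 + 32 + 8 = 4024/15.
Adding: ||u||_{H^1}^2 = 3832/35 + 4024/15 = 39664/105.


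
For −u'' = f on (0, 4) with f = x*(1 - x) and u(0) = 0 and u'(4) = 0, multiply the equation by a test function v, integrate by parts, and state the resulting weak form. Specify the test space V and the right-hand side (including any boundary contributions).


V = {v ∈ H^1(0, 4) : v(0) = 0} (test functions vanish at x = 0 where u is specified); weak form: ∫_0^4 u'v' dx = ∫_0^4 (x*(1 - x)) v dx for all v ∈ V.

Multiply both sides by a test function v and integrate from 0 to 4:
  ∫_0^4 −u''(x) v(x) dx = ∫_0^4 f(x) v(x) dx.
Integrate the LHS by parts once:
  ∫_0^4 −u'' v dx = −[u'(x) v(x)]_0^4 + ∫_0^4 u'(x) v'(x) dx.
Thus ∫_0^4 u'(x) v'(x) dx = ∫_0^4 f(x) v(x) dx + [u'(x) v(x)]_0^4.
Choose V so that boundary terms are either known or forced to vanish.
Mixed BC: u(0) = 0 (Dirichlet) and u'(4) = 0 (Neumann). Define V = {v ∈ H^1(0, 4) : v(0) = 0}. Then [u' v]_0^4 = u'(4)·v(4) − u'(0)·0 = 0.
Weak formulation: find u (satisfying any essential BC) such that ∫_0^4 u'(x) v'(x) dx = ∫_0^4 f v dx for all v ∈ V (Dirichlet at 0 absorbed into V; the Neumann datum at x = 4 is zero, so no boundary term remains).
Substituting f(x) = x*(1 - x), the right-hand side is ∫_0^4 (x*(1 - x)) v dx.


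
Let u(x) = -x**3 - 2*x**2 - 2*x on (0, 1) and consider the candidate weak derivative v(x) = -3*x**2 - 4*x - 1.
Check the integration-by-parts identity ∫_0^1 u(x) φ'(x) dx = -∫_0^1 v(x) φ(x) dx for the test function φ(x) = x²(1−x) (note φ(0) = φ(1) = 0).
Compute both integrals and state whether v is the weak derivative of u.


LHS = 7/15, RHS = 23/60. No, v is not the weak derivative of u.

u(x) = -x**3 - 2*x**2 - 2*x, classical derivative u'(x) = -3*x**2 - 4*x - 2.
φ(x) = x²(1−x), so φ'(x) = x*(2 - 3*x).
Note φ(0) = φ(1) = 0, so the boundary term u·φ vanishes.
LHS = ∫_0^1 u(x) φ'(x) dx = ∫_0^1 (3*x^5 + 4*x^4 + 2*x^3 - 4*x^2) dx. Term by term:
  ∫_0^1 3*x^5 dx = 1/2;  ∫_0^1 4*x^4 dx = 4/5;  ∫_0^1 2*x^3 dx = 1/2;
  ∫_0^1 -4*x^2 dx = -4/3.
Sum: 1/2 + 4/5 + 1/2 − 4/3 = 7/15.
So LHS = 7/15.
∫_0^1 v(x) φ(x) dx = ∫_0^1 (3*x^5 + x^4 - 3*x^3 - x^2) dx. Term by term:
  ∫_0^1 3*x^5 dx = 1/2;  ∫_0^1 x^4 dx = 1/5;  ∫_0^1 -3*x^3 dx = -3/4;
  ∫_0^1 -x^2 dx = -1/3.
Sum: 1/2 + 1/5 − 3/4 − 1/3 = -23/60.
So RHS = -∫_0^1 v(x) φ(x) dx = 23/60.
LHS − RHS = 1/12 ≠ 0, so the identity fails.
(For a valid weak derivative the identity must hold for EVERY test function, in particular this one. The failure shows v is NOT the weak derivative of u.)
Correct weak derivative would be u'(x) = -3*x**2 - 4*x - 2.


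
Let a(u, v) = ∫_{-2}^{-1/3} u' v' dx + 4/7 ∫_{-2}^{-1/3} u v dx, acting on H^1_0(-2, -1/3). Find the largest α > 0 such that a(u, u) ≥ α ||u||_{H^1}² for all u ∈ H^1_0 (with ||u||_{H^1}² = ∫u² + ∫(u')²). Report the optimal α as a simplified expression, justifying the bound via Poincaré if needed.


α = (100 + 63*π^2)/(7*(25 + 9*π^2))

Coercivity of a(·,·) on H^1_0(-2, -1/3) means a(u, u) ≥ α ||u||_{H^1}² for every u ∈ H^1_0.
The interval has length L = 5/3, and Poincaré/coercivity depend only on L. Here a(u, u) = ∫(u')² + (4/7)·∫u².
Here 0 < c = 4/7 < 1. The condition a(u,u) ≥ α||u||_{H^1}² reads (1−α)∫(u')² ≥ (α−c)∫u². Any admissible α is ≤ 1 (rapidly oscillating u have ∫u²/∫(u')² → 0), and α = 1 would force 0 ≥ (1−c)∫u², impossible since c < 1; so 1−α > 0. By the sharp Poincaré inequality on H^1_0 of an interval of length L, ∫(u')² ≥ (π/L)²∫u² with equality for the first sine mode sin(π(x−x₀)/L) (x₀ the left endpoint), so the inequality holds for all u iff (1−α)(π/L)² ≥ α − c, i.e. α ≤ ((π/L)² + c)/((π/L)² + 1) = (1 + c(L/π)²)/(1 + (L/π)²). With (π/L)² = 9*π^2/25 and c = 4/7, the largest admissible constant is α = ((π/L)² + c)/((π/L)² + 1).
Simplifying, α = (100 + 63*π^2)/(7*(25 + 9*π^2)).


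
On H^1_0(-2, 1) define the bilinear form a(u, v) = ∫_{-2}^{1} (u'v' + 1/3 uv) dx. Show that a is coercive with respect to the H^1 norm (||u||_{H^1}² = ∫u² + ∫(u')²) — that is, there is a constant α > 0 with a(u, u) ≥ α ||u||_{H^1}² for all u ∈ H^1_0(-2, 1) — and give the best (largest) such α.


α = (3 + π^2)/(9 + π^2)

Coercivity of a(·,·) on H^1_0(-2, 1) means a(u, u) ≥ α ||u||_{H^1}² for every u ∈ H^1_0.
The interval has length L = 3, and Poincaré/coercivity depend only on L. Here a(u, u) = ∫(u')² + (1/3)·∫u².
Here 0 < c = 1/3 < 1. The condition a(u,u) ≥ α||u||_{H^1}² reads (1−α)∫(u')² ≥ (α−c)∫u². Any admissible α is ≤ 1 (rapidly oscillating u have ∫u²/∫(u')² → 0), and α = 1 would force 0 ≥ (1−c)∫u², impossible since c < 1; so 1−α > 0. By the sharp Poincaré inequality on H^1_0 of an interval of length L, ∫(u')² ≥ (π/L)²∫u² with equality for the first sine mode sin(π(x−x₀)/L) (x₀ the left endpoint), so the inequality holds for all u iff (1−α)(π/L)² ≥ α − c, i.e. α ≤ ((π/L)² + c)/((π/L)² + 1) = (1 + c(L/π)²)/(1 + (L/π)²). With (π/L)² = π^2/9 and c = 1/3, the largest admissible constant is α = ((π/L)² + c)/((π/L)² + 1).
Simplifying, α = (3 + π^2)/(9 + π^2).


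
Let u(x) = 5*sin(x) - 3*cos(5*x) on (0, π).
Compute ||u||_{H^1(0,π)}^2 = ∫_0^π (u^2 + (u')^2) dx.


||u||_{H^1(0,π)}^2 = 142*π

u'(x) = 15*sin(5*x) + 5*cos(x).
Expand u² and (u')² and integrate term by term on (0, π), using: for integers n ≥ 1, ∫_0^π sin²(nx) dx = ∫_0^π cos²(nx) dx = π/2; for n ≠ n', ∫_0^π sin(nx)sin(n'x) dx = ∫_0^π cos(nx)cos(n'x) dx = 0; and by product-to-sum, ∫_0^π sin(nx)cos(n'x) dx = ½∫_0^π [sin((n+n')x) + sin((n−n')x)] dx, which is 0 when n+n' is even and 2n/(n²−n'²) when n+n' is odd (it need not vanish on (0, π)).
  u² squared terms: (-3)²·∫cos(5x)² dx = 9·π/2 = 9*π/2;  (5)²·∫sin(x)² dx = 25·π/2 = 25*π/2.
  u² cross terms: 2·(-3)·(5)·∫cos(5x)·sin(x) dx = -30·(0) = 0.
  So ∫_0^π u² dx = 9*π/2 + 25*π/2 + 0 = 17*π.
  (u')² squared terms: (5)²·∫cos(x)² dx = 25·π/2 = 25*π/2;  (15)²·∫sin(5x)² dx = 225·π/2 = 225*π/2.
  (u')² cross terms: 2·(5)·(15)·∫cos(x)·sin(5x) dx = 150·(0) = 0.
  So ∫_0^π (u')² dx = 25*π/2 + 225*π/2 + 0 = 125*π.
||u||_{H^1}^2 = (17*π) + (125*π) = 142*π.


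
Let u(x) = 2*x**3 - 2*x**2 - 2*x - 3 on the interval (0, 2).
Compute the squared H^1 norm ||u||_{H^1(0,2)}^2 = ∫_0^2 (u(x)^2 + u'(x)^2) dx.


||u||_{H^1}^2 = 3078/35

The H^1 norm (squared) on an interval (0, L) is
  ||u||_{H^1}^2 = ∫_0^L u(x)^2 dx + ∫_0^L u'(x)^2 dx.
Compute u'(x) = 6*x**2 - 4*x - 2.
Then u(x)^2 = 4*x**6 - 8*x**5 - 4*x**4 - 4*x**3 + 16*x**2 + 12*x + 9 and u'(x)^2 = 36*x**4 - 48*x**3 - 8*x**2 + 16*x + 4.
Integrate each monomial from 0 to 2 using ∫_0^2 c·x^n dx = c·2^(n+1)/(n+1):
  ∫_0^2 u(x)^2 dx = ∫_0^2 (4*x^6 - 8*x^5 - 4*x^4 - 4*x^3 + 16*x^2 + 12*x + 9) dx. Term by term:
    ∫_0^2 4*x^6 dx = 512/7;  ∫_0^2 -8*x^5 dx = -256/3;  ∫_0^2 -4*x^4 dx = -128/5;
    ∫_0^2 -4*x^3 dx = -16;  ∫_0^2 16*x^2 dx = 128/3;  ∫_0^2 12*x dx = 24;
    ∫_0^2 9 dx = 18.
  Sum: 512/7 − 256/3 − 128/5 − 16 + 128/3 + 24 + 18 = 3242/105.
  ∫_0^2 u'(x)^2 dx = ∫_0^2 (36*x^4 - 48*x^3 - 8*x^2 + 16*x + 4) dx. Term by term:
    ∫_0^2 36*x^4 dx = 1152/5;  ∫_0^2 -48*x^3 dx = -192;  ∫_0^2 -8*x^2 dx = -64/3;
    ∫_0^2 16*x dx = 32;  ∫_0^2 4 dx = 8.
  Sum: 1152/5 − 192 − 64/3 + 32 + 8 = 856/15.
Adding: ||u||_{H^1}^2 = 3242/105 + 856/15 = 3078/35.


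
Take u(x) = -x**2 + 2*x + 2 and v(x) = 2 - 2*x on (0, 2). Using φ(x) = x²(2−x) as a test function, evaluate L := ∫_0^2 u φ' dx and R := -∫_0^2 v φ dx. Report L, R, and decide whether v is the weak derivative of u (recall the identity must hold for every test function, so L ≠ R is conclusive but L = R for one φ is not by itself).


LHS = 8/15, RHS = 8/15. Yes, v = u' weakly.

u(x) = -x**2 + 2*x + 2, classical derivative u'(x) = 2 - 2*x.
φ(x) = x²(2−x), so φ'(x) = x*(4 - 3*x).
Note φ(0) = φ(2) = 0, so the boundary term u·φ vanishes.
LHS = ∫_0^2 u(x) φ'(x) dx = ∫_0^2 (3*x^4 - 10*x^3 + 2*x^2 + 8*x) dx. Term by term:
  ∫_0^2 3*x^4 dx = 96/5;  ∫_0^2 -10*x^3 dx = -40;  ∫_0^2 2*x^2 dx = 16/3;
  ∫_0^2 8*x dx = 16.
Sum: 96/5 − 40 + 16/3 + 16 = 8/15.
So LHS = 8/15.
∫_0^2 v(x) φ(x) dx = ∫_0^2 (2*x^4 - 6*x^3 + 4*x^2) dx. Term by term:
  ∫_0^2 2*x^4 dx = 64/5;  ∫_0^2 -6*x^3 dx = -24;  ∫_0^2 4*x^2 dx = 32/3.
Sum: 64/5 − 24 + 32/3 = -8/15.
So RHS = -∫_0^2 v(x) φ(x) dx = 8/15.
LHS = RHS, so the identity holds for this test φ.
Moreover u is smooth here and v(x) = u'(x) = 2 - 2*x pointwise, so the identity holds for every test function. Hence v is the weak derivative of u.


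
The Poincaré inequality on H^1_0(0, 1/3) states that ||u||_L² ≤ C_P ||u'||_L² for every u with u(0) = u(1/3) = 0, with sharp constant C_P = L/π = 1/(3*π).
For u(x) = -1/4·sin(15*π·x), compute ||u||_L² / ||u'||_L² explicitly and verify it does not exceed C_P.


||u||_L² / ||u'||_L² = 1/(15*π) < C_P = 1/(3*π).

u(x) = -1/4·sin(15*π·x), so u'(x) = -15*π*cos(15*π*x)/4.
Writing u(x) = A·sin(kπx/L) with A = -1/4 and k = 5, use ∫_0^L sin²(kπx/L) dx = L/2 and ∫_0^L cos²(kπx/L) dx = L/2.
u² = 1/16·sin²(15*π·x) and (u')² = 225*π^2/16·cos²(15*π·x), and each of sin², cos² integrates to L/2 = 1/6 over (0, 1/3).
∫_0^1/3 u² dx = 1/96, so ||u||_L² = sqrt(6)/24.
∫_0^1/3 (u')² dx = 75*π^2/32, so ||u'||_L² = 5*sqrt(6)*π/8.
Ratio ||u||_L² / ||u'||_L² = 1/(15*π).
Sharp Poincaré constant on H^1_0(0, 1/3) is C_P = L/π = 1/(3*π), achieved by sin(3*π·x).
This is the k = 5 harmonic; the ratio L/(kπ) is strictly less than C_P = L/π, consistent with the sharp inequality ||u||_L² ≤ C_P ||u'||_L².


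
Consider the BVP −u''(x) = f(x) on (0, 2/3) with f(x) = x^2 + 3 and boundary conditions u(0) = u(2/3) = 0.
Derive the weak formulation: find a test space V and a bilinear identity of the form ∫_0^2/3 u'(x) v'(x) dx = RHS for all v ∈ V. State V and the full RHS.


V = H^1_0(0, 2/3) (so v(0) = v(2/3) = 0); weak form: ∫_0^2/3 u'v' dx = ∫_0^2/3 (x^2 + 3) v dx for all v ∈ V.

Multiply both sides by a test function v and integrate from 0 to 2/3:
  ∫_0^2/3 −u''(x) v(x) dx = ∫_0^2/3 f(x) v(x) dx.
Integrate the LHS by parts once:
  ∫_0^2/3 −u'' v dx = −[u'(x) v(x)]_0^2/3 + ∫_0^2/3 u'(x) v'(x) dx.
Thus ∫_0^2/3 u'(x) v'(x) dx = ∫_0^2/3 f(x) v(x) dx + [u'(x) v(x)]_0^2/3.
Choose V so that boundary terms are either known or forced to vanish.
u is Dirichlet: u(0) = u(2/3) = 0. Let V = H^1_0(0, 2/3); then v(0) = v(2/3) = 0, and [u' v]_0^2/3 = 0.
Weak formulation: find u (satisfying any essential BC) such that ∫_0^2/3 u'(x) v'(x) dx = ∫_0^2/3 f v dx for all v ∈ V.
Substituting f(x) = x^2 + 3, the right-hand side is ∫_0^2/3 (x^2 + 3) v dx.


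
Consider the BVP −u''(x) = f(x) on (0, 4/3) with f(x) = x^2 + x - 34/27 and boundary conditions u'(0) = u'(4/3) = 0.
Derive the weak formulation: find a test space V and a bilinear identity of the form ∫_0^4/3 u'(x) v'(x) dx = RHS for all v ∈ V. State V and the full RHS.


V = H^1(0, 4/3) (no boundary constraint on v; u is determined up to an additive constant); weak form: ∫_0^4/3 u'v' dx = ∫_0^4/3 (x^2 + x - 34/27) v dx for all v ∈ V.

Multiply both sides by a test function v and integrate from 0 to 4/3:
  ∫_0^4/3 −u''(x) v(x) dx = ∫_0^4/3 f(x) v(x) dx.
Integrate the LHS by parts once:
  ∫_0^4/3 −u'' v dx = −[u'(x) v(x)]_0^4/3 + ∫_0^4/3 u'(x) v'(x) dx.
Thus ∫_0^4/3 u'(x) v'(x) dx = ∫_0^4/3 f(x) v(x) dx + [u'(x) v(x)]_0^4/3.
Choose V so that boundary terms are either known or forced to vanish.
u has homogeneous Neumann: u'(0) = u'(4/3) = 0. So [u' v]_0^4/3 = 0·v(4/3) − 0·v(0) = 0 for any v; take V = H^1(0, 4/3).
Weak formulation: find u (satisfying any essential BC) such that ∫_0^4/3 u'(x) v'(x) dx = ∫_0^4/3 f v dx for all v ∈ V (homogeneous Neumann, so boundary terms vanish).
Substituting f(x) = x^2 + x - 34/27, the right-hand side is ∫_0^4/3 (x^2 + x - 34/27) v dx.
Compatibility check (pure Neumann): taking v ≡ 1 ∈ V gives 0 = ∫_0^4/3 f dx + (0) − (0), i.e. ∫_0^4/3 f dx must equal u'(0) − u'(4/3) = 0. Indeed ∫_0^4/3 (x^2 + x - 34/27) dx = 0, so the data are compatible. The solution is then unique only up to an additive constant (fix it e.g. by requiring ∫_0^4/3 u dx = 0).


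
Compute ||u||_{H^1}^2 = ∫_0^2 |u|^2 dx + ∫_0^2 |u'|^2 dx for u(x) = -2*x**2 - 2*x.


||u||_{H^1}^2 = 2264/15

The H^1 norm (squared) on an interval (0, L) is
  ||u||_{H^1}^2 = ∫_0^L u(x)^2 dx + ∫_0^L u'(x)^2 dx.
Compute u'(x) = -4*x - 2.
Then u(x)^2 = 4*x**4 + 8*x**3 + 4*x**2 and u'(x)^2 = 16*x**2 + 16*x + 4.
Integrate each monomial from 0 to 2 using ∫_0^2 c·x^n dx = c·2^(n+1)/(n+1):
  ∫_0^2 u(x)^2 dx = ∫_0^2 (4*x^4 + 8*x^3 + 4*x^2) dx. Term by term:
    ∫_0^2 4*x^4 dx = 128/5;  ∫_0^2 8*x^3 dx = 32;  ∫_0^2 4*x^2 dx = 32/3.
  Sum: 128/5 + 32 + 32/3 = 1024/15.
  ∫_0^2 u'(x)^2 dx = ∫_0^2 (16*x^2 + 16*x + 4) dx. Term by term:
    ∫_0^2 16*x^2 dx = 128/3;  ∫_0^2 16*x dx = 32;  ∫_0^2 4 dx = 8.
  Sum: 128/3 + 32 + 8 = 248/3.
Adding: ||u||_{H^1}^2 = 1024/15 + 248/3 = 2264/15.


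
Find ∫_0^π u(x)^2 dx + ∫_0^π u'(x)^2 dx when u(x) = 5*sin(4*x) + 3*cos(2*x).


||u||_{H^1(0,π)}^2 = 235*π

u'(x) = -6*sin(2*x) + 20*cos(4*x).
Expand u² and (u')² and integrate term by term on (0, π), using: for integers n ≥ 1, ∫_0^π sin²(nx) dx = ∫_0^π cos²(nx) dx = π/2; for n ≠ n', ∫_0^π sin(nx)sin(n'x) dx = ∫_0^π cos(nx)cos(n'x) dx = 0; and by product-to-sum, ∫_0^π sin(nx)cos(n'x) dx = ½∫_0^π [sin((n+n')x) + sin((n−n')x)] dx, which is 0 when n+n' is even and 2n/(n²−n'²) when n+n' is odd (it need not vanish on (0, π)).
  u² squared terms: (3)²·∫cos(2x)² dx = 9·π/2 = 9*π/2;  (5)²·∫sin(4x)² dx = 25·π/2 = 25*π/2.
  u² cross terms: 2·(3)·(5)·∫cos(2x)·sin(4x) dx = 30·(0) = 0.
  So ∫_0^π u² dx = 9*π/2 + 25*π/2 + 0 = 17*π.
  (u')² squared terms: (-6)²·∫sin(2x)² dx = 36·π/2 = 18*π;  (20)²·∫cos(4x)² dx = 400·π/2 = 200*π.
  (u')² cross terms: 2·(-6)·(20)·∫sin(2x)·cos(4x) dx = -240·(0) = 0.
  So ∫_0^π (u')² dx = 18*π + 200*π + 0 = 218*π.
||u||_{H^1}^2 = (17*π) + (218*π) = 235*π.


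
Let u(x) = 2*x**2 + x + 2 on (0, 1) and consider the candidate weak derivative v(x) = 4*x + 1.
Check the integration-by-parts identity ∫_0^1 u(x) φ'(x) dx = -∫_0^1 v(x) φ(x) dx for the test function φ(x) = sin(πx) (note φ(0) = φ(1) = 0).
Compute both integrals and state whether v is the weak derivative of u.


LHS = -6/π, RHS = -6/π. Yes, v = u' weakly.

u(x) = 2*x**2 + x + 2, classical derivative u'(x) = 4*x + 1.
φ(x) = sin(πx), so φ'(x) = π*cos(π*x).
Note φ(0) = φ(1) = 0, so the boundary term u·φ vanishes.
LHS = ∫_0^1 u(x) φ'(x) dx = ∫_0^1 (2*π*x^2*cos(π*x) + π*x*cos(π*x) + 2*π*cos(π*x)) dx. Term by term:
  ∫_0^1 2*π*cos(π*x) dx = 0;  ∫_0^1 π*x*cos(π*x) dx = -2/π;  ∫_0^1 2*π*x^2*cos(π*x) dx = -4/π.
Sum: 0 − 2/π − 4/π = -6/π.
So LHS = -6/π.
∫_0^1 v(x) φ(x) dx = ∫_0^1 (4*x*sin(π*x) + sin(π*x)) dx. Term by term:
  ∫_0^1 4*x*sin(π*x) dx = 4/π;  ∫_0^1 sin(π*x) dx = 2/π.
Sum: 4/π + 2/π = 6/π.
So RHS = -∫_0^1 v(x) φ(x) dx = -6/π.
LHS = RHS, so the identity holds for this test φ.
Moreover u is smooth here and v(x) = u'(x) = 4*x + 1 pointwise, so the identity holds for every test function. Hence v is the weak derivative of u.


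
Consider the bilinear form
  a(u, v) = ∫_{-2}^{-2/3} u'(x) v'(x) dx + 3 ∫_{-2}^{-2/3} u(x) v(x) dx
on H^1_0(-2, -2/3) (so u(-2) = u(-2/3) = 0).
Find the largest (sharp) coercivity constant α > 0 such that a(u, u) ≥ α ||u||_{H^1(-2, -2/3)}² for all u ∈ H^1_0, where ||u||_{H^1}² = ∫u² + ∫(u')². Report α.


α = 1

Coercivity of a(·,·) on H^1_0(-2, -2/3) means a(u, u) ≥ α ||u||_{H^1}² for every u ∈ H^1_0.
The interval has length L = 4/3, and Poincaré/coercivity depend only on L. Here a(u, u) = ∫(u')² + (3)·∫u².
Here c = 3 ≥ 1, so a(u,u) = ∫(u')² + c∫u² ≥ ∫(u')² + ∫u² = ||u||_{H^1}², i.e. α = 1 works. No larger α is possible: a(u,u) ≥ α||u||_{H^1}² means (1−α)∫(u')² ≥ (α−c)∫u², and for the modes u_n = sin(nπ(x−x₀)/L) (x₀ the left endpoint) one has ∫u_n²/∫(u_n')² = (L/(nπ))² → 0, so a(u_n,u_n)/||u_n||_{H^1}² → 1. Hence the optimal constant is α = 1.
Therefore α = 1.


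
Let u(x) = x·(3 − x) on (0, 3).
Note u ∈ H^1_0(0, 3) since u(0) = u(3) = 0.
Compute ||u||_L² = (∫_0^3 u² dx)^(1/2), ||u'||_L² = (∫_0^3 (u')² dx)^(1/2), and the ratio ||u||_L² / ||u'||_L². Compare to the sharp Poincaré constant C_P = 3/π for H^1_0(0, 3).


||u||_L² / ||u'||_L² = 3*sqrt(10)/10 < C_P = 3/π.

u(x) = x·(3 − x), so u'(x) = 3 - 2*x.
u(x) = x·(3 − x) vanishes at x = 0 and x = 3, so u ∈ H^1_0(0, 3). Differentiate via the product rule and integrate the resulting polynomials term by term.
  ∫_0^3 u² dx = ∫_0^3 (x^4 - 6*x^3 + 9*x^2) dx. Term by term:
    ∫_0^3 x^4 dx = 243/5;  ∫_0^3 -6*x^3 dx = -243/2;  ∫_0^3 9*x^2 dx = 81.
  Sum: 243/5 − 243/2 + 81 = 81/10.
  ∫_0^3 (u')² dx = ∫_0^3 (4*x^2 - 12*x + 9) dx. Term by term:
    ∫_0^3 4*x^2 dx = 36;  ∫_0^3 -12*x dx = -54;  ∫_0^3 9 dx = 27.
  Sum: 36 − 54 + 27 = 9.
∫_0^3 u² dx = 81/10, so ||u||_L² = 9*sqrt(10)/10.
∫_0^3 (u')² dx = 9, so ||u'||_L² = 3.
Ratio ||u||_L² / ||u'||_L² = 3*sqrt(10)/10.
Sharp Poincaré constant on H^1_0(0, 3) is C_P = L/π = 3/π, achieved by sin(π/3·x).
A polynomial bump cannot attain the sharp Poincaré constant (only the first sine eigenfunction does), so the ratio is strictly less than C_P, consistent with ||u||_L² ≤ C_P ||u'||_L².


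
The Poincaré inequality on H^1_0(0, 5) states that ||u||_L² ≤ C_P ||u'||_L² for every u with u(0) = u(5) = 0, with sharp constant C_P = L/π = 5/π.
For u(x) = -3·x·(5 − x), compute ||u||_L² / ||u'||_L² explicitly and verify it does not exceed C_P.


||u||_L² / ||u'||_L² = sqrt(10)/2 < C_P = 5/π.

u(x) = -3·x·(5 − x), so u'(x) = 6*x - 15.
u(x) = -3·x·(5 − x) vanishes at x = 0 and x = 5, so u ∈ H^1_0(0, 5). Differentiate via the product rule and integrate the resulting polynomials term by term.
  ∫_0^5 u² dx = ∫_0^5 (9*x^4 - 90*x^3 + 225*x^2) dx. Term by term:
    ∫_0^5 9*x^4 dx = 5625;  ∫_0^5 -90*x^3 dx = -28125/2;  ∫_0^5 225*x^2 dx = 9375.
  Sum: 5625 − 28125/2 + 9375 = 1875/2.
  ∫_0^5 (u')² dx = ∫_0^5 (36*x^2 - 180*x + 225) dx. Term by term:
    ∫_0^5 36*x^2 dx = 1500;  ∫_0^5 -180*x dx = -2250;  ∫_0^5 225 dx = 1125.
  Sum: 1500 − 2250 + 1125 = 375.
∫_0^5 u² dx = 1875/2, so ||u||_L² = 25*sqrt(6)/2.
∫_0^5 (u')² dx = 375, so ||u'||_L² = 5*sqrt(15).
Ratio ||u||_L² / ||u'||_L² = sqrt(10)/2.
Sharp Poincaré constant on H^1_0(0, 5) is C_P = L/π = 5/π, achieved by sin(π/5·x).
A polynomial bump cannot attain the sharp Poincaré constant (only the first sine eigenfunction does), so the ratio is strictly less than C_P, consistent with ||u||_L² ≤ C_P ||u'||_L².


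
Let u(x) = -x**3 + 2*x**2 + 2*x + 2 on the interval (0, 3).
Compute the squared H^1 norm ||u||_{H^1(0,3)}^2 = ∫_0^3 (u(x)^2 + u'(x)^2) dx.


||u||_{H^1}^2 = 4719/35

The H^1 norm (squared) on an interval (0, L) is
  ||u||_{H^1}^2 = ∫_0^L u(x)^2 dx + ∫_0^L u'(x)^2 dx.
Compute u'(x) = -3*x**2 + 4*x + 2.
Then u(x)^2 = x**6 - 4*x**5 + 4*x**3 + 12*x**2 + 8*x + 4 and u'(x)^2 = 9*x**4 - 24*x**3 + 4*x**2 + 16*x + 4.
Integrate each monomial from 0 to 3 using ∫_0^3 c·x^n dx = c·3^(n+1)/(n+1):
  ∫_0^3 u(x)^2 dx = ∫_0^3 (x^6 - 4*x^5 + 4*x^3 + 12*x^2 + 8*x + 4) dx. Term by term:
    ∫_0^3 x^6 dx = 2187/7;  ∫_0^3 -4*x^5 dx = -486;  ∫_0^3 4*x^3 dx = 81;
    ∫_0^3 12*x^2 dx = 108;  ∫_0^3 8*x dx = 36;  ∫_0^3 4 dx = 12.
  Sum: 2187/7 − 486 + 81 + 108 + 36 + 12 = 444/7.
  ∫_0^3 u'(x)^2 dx = ∫_0^3 (9*x^4 - 24*x^3 + 4*x^2 + 16*x + 4) dx. Term by term:
    ∫_0^3 9*x^4 dx = 2187/5;  ∫_0^3 -24*x^3 dx = -486;  ∫_0^3 4*x^2 dx = 36;
    ∫_0^3 16*x dx = 72;  ∫_0^3 4 dx = 12.
  Sum: 2187/5 − 486 + 36 + 72 + 12 = 357/5.
Adding: ||u||_{H^1}^2 = 444/7 + 357/5 = 4719/35.


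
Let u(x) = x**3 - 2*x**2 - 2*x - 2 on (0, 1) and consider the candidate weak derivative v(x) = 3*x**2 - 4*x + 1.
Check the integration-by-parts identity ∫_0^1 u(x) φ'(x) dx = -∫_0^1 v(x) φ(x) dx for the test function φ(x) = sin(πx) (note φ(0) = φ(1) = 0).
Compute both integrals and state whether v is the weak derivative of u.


LHS = 12/π^3 + 5/π, RHS = (12 - π^2)/π^3. No, v is not the weak derivative of u.

u(x) = x**3 - 2*x**2 - 2*x - 2, classical derivative u'(x) = 3*x**2 - 4*x - 2.
φ(x) = sin(πx), so φ'(x) = π*cos(π*x).
Note φ(0) = φ(1) = 0, so the boundary term u·φ vanishes.
LHS = ∫_0^1 u(x) φ'(x) dx = ∫_0^1 (π*x^3*cos(π*x) - 2*π*x^2*cos(π*x) - 2*π*x*cos(π*x) - 2*π*cos(π*x)) dx. Term by term:
  ∫_0^1 -2*π*cos(π*x) dx = 0;  ∫_0^1 π*x^3*cos(π*x) dx = -3/π + 12/π^3;  ∫_0^1 -2*π*x*cos(π*x) dx = 4/π;
  ∫_0^1 -2*π*x^2*cos(π*x) dx = 4/π.
Sum: 0 + -3/π + 12/π^3 + 4/π + 4/π = 12/π^3 + 5/π.
So LHS = 12/π^3 + 5/π.
∫_0^1 v(x) φ(x) dx = ∫_0^1 (3*x^2*sin(π*x) - 4*x*sin(π*x) + sin(π*x)) dx. Term by term:
  ∫_0^1 -4*x*sin(π*x) dx = -4/π;  ∫_0^1 3*x^2*sin(π*x) dx = -12/π^3 + 3/π;  ∫_0^1 sin(π*x) dx = 2/π.
Sum: -4/π + -12/π^3 + 3/π + 2/π = (-12 + π^2)/π^3.
So RHS = -∫_0^1 v(x) φ(x) dx = (12 - π^2)/π^3.
LHS − RHS = 6/π ≠ 0, so the identity fails.
(For a valid weak derivative the identity must hold for EVERY test function, in particular this one. The failure shows v is NOT the weak derivative of u.)
Correct weak derivative would be u'(x) = 3*x**2 - 4*x - 2.


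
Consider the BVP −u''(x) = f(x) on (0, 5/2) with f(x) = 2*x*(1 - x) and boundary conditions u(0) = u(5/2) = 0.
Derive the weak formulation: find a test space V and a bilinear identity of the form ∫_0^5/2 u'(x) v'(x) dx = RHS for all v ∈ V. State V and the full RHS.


V = H^1_0(0, 5/2) (so v(0) = v(5/2) = 0); weak form: ∫_0^5/2 u'v' dx = ∫_0^5/2 (2*x*(1 - x)) v dx for all v ∈ V.

Multiply both sides by a test function v and integrate from 0 to 5/2:
  ∫_0^5/2 −u''(x) v(x) dx = ∫_0^5/2 f(x) v(x) dx.
Integrate the LHS by parts once:
  ∫_0^5/2 −u'' v dx = −[u'(x) v(x)]_0^5/2 + ∫_0^5/2 u'(x) v'(x) dx.
Thus ∫_0^5/2 u'(x) v'(x) dx = ∫_0^5/2 f(x) v(x) dx + [u'(x) v(x)]_0^5/2.
Choose V so that boundary terms are either known or forced to vanish.
u is Dirichlet: u(0) = u(5/2) = 0. Let V = H^1_0(0, 5/2); then v(0) = v(5/2) = 0, and [u' v]_0^5/2 = 0.
Weak formulation: find u (satisfying any essential BC) such that ∫_0^5/2 u'(x) v'(x) dx = ∫_0^5/2 f v dx for all v ∈ V.
Substituting f(x) = 2*x*(1 - x), the right-hand side is ∫_0^5/2 (2*x*(1 - x)) v dx.


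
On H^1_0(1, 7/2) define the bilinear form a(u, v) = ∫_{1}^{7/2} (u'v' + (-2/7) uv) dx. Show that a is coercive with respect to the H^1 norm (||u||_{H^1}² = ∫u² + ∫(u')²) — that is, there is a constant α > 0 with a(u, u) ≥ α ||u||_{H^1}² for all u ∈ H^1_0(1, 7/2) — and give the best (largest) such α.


α = 2*(-25 + 14*π^2)/(7*(25 + 4*π^2))

Coercivity of a(·,·) on H^1_0(1, 7/2) means a(u, u) ≥ α ||u||_{H^1}² for every u ∈ H^1_0.
The interval has length L = 5/2, and Poincaré/coercivity depend only on L. Here a(u, u) = ∫(u')² + (-2/7)·∫u².
Here c = -2/7 < 0 with |c| < (π/L)² = 4*π^2/25, so coercivity still holds. The condition a(u,u) ≥ α||u||_{H^1}² reads (1−α)∫(u')² ≥ (α−c)∫u². Any admissible α is ≤ 1 (rapidly oscillating u have ∫u²/∫(u')² → 0), and α = 1 would force 0 ≥ (1−c)∫u², impossible since c < 1; so 1−α > 0. By the sharp Poincaré inequality on H^1_0 of an interval of length L, ∫(u')² ≥ (π/L)²∫u² with equality for the first sine mode sin(π(x−x₀)/L) (x₀ the left endpoint), so the inequality holds for all u iff (1−α)(π/L)² ≥ α − c, i.e. α ≤ ((π/L)² + c)/((π/L)² + 1) = (1 + c(L/π)²)/(1 + (L/π)²). (Direct route, valid since c ≤ 0: Poincaré gives c∫u² ≥ c(L/π)²∫(u')², so a(u,u) ≥ (1 + c(L/π)²)∫(u')², while ||u||_{H^1}² ≤ (1 + (L/π)²)∫(u')²; dividing yields the same α.) With (π/L)² = 4*π^2/25 and c = -2/7, the largest admissible constant is α = ((π/L)² + c)/((π/L)² + 1).
Simplifying, α = 2*(-25 + 14*π^2)/(7*(25 + 4*π^2)).


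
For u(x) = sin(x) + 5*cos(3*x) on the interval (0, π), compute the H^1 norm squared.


||u||_{H^1(0,π)}^2 = 126*π

u'(x) = -15*sin(3*x) + cos(x).
Expand u² and (u')² and integrate term by term on (0, π), using: for integers n ≥ 1, ∫_0^π sin²(nx) dx = ∫_0^π cos²(nx) dx = π/2; for n ≠ n', ∫_0^π sin(nx)sin(n'x) dx = ∫_0^π cos(nx)cos(n'x) dx = 0; and by product-to-sum, ∫_0^π sin(nx)cos(n'x) dx = ½∫_0^π [sin((n+n')x) + sin((n−n')x)] dx, which is 0 when n+n' is even and 2n/(n²−n'²) when n+n' is odd (it need not vanish on (0, π)).
  u² squared terms: (5)²·∫cos(3x)² dx = 25·π/2 = 25*π/2;  (1)²·∫sin(x)² dx = 1·π/2 = π/2.
  u² cross terms: 2·(5)·(1)·∫cos(3x)·sin(x) dx = 10·(0) = 0.
  So ∫_0^π u² dx = 25*π/2 + π/2 + 0 = 13*π.
  (u')² squared terms: (-15)²·∫sin(3x)² dx = 225·π/2 = 225*π/2;  (1)²·∫cos(x)² dx = 1·π/2 = π/2.
  (u')² cross terms: 2·(-15)·(1)·∫sin(3x)·cos(x) dx = -30·(0) = 0.
  So ∫_0^π (u')² dx = 225*π/2 + π/2 + 0 = 113*π.
||u||_{H^1}^2 = (13*π) + (113*π) = 126*π.


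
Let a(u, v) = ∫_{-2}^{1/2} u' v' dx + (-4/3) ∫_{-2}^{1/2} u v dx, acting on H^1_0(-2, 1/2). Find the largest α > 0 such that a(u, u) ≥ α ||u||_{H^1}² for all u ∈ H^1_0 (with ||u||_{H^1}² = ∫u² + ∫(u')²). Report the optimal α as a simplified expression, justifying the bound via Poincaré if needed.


α = 4*(-25 + 3*π^2)/(3*(25 + 4*π^2))

Coercivity of a(·,·) on H^1_0(-2, 1/2) means a(u, u) ≥ α ||u||_{H^1}² for every u ∈ H^1_0.
The interval has length L = 5/2, and Poincaré/coercivity depend only on L. Here a(u, u) = ∫(u')² + (-4/3)·∫u².
Here c = -4/3 < 0 with |c| < (π/L)² = 4*π^2/25, so coercivity still holds. The condition a(u,u) ≥ α||u||_{H^1}² reads (1−α)∫(u')² ≥ (α−c)∫u². Any admissible α is ≤ 1 (rapidly oscillating u have ∫u²/∫(u')² → 0), and α = 1 would force 0 ≥ (1−c)∫u², impossible since c < 1; so 1−α > 0. By the sharp Poincaré inequality on H^1_0 of an interval of length L, ∫(u')² ≥ (π/L)²∫u² with equality for the first sine mode sin(π(x−x₀)/L) (x₀ the left endpoint), so the inequality holds for all u iff (1−α)(π/L)² ≥ α − c, i.e. α ≤ ((π/L)² + c)/((π/L)² + 1) = (1 + c(L/π)²)/(1 + (L/π)²). (Direct route, valid since c ≤ 0: Poincaré gives c∫u² ≥ c(L/π)²∫(u')², so a(u,u) ≥ (1 + c(L/π)²)∫(u')², while ||u||_{H^1}² ≤ (1 + (L/π)²)∫(u')²; dividing yields the same α.) With (π/L)² = 4*π^2/25 and c = -4/3, the largest admissible constant is α = ((π/L)² + c)/((π/L)² + 1).
Simplifying, α = 4*(-25 + 3*π^2)/(3*(25 + 4*π^2)).


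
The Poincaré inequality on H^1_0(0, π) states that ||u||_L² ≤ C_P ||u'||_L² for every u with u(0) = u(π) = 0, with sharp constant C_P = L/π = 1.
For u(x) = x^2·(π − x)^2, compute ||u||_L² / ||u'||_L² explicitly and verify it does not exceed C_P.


||u||_L² / ||u'||_L² = sqrt(3)*π/6 < C_P = 1.

u(x) = x^2·(π − x)^2, so u'(x) = 2*x*(x - π)*(2*x - π).
u(x) = x^2·(π − x)^2 vanishes at x = 0 and x = π, so u ∈ H^1_0(0, π). Differentiate via the product rule and integrate the resulting polynomials term by term.
  ∫_0^π u² dx = ∫_0^π (x^8 - 4*π*x^7 + 6*π^2*x^6 - 4*π^3*x^5 + π^4*x^4) dx. Term by term:
    ∫_0^π x^8 dx = π^9/9;  ∫_0^π -4*π*x^7 dx = -π^9/2;  ∫_0^π 6*π^2*x^6 dx = 6*π^9/7;
    ∫_0^π -4*π^3*x^5 dx = -2*π^9/3;  ∫_0^π π^4*x^4 dx = π^9/5.
  Sum: π^9/9 − π^9/2 + 6*π^9/7 − 2*π^9/3 + π^9/5 = π^9/630.
  ∫_0^π (u')² dx = ∫_0^π (16*x^6 - 48*π*x^5 + 52*π^2*x^4 - 24*π^3*x^3 + 4*π^4*x^2) dx. Term by term:
    ∫_0^π 16*x^6 dx = 16*π^7/7;  ∫_0^π -48*π*x^5 dx = -8*π^7;  ∫_0^π 52*π^2*x^4 dx = 52*π^7/5;
    ∫_0^π -24*π^3*x^3 dx = -6*π^7;  ∫_0^π 4*π^4*x^2 dx = 4*π^7/3.
  Sum: 16*π^7/7 − 8*π^7 + 52*π^7/5 − 6*π^7 + 4*π^7/3 = 2*π^7/105.
∫_0^π u² dx = π^9/630, so ||u||_L² = sqrt(70)*π^(9/2)/210.
∫_0^π (u')² dx = 2*π^7/105, so ||u'||_L² = sqrt(210)*π^(7/2)/105.
Ratio ||u||_L² / ||u'||_L² = sqrt(3)*π/6.
Sharp Poincaré constant on H^1_0(0, π) is C_P = L/π = 1, achieved by sin(x).
A polynomial bump cannot attain the sharp Poincaré constant (only the first sine eigenfunction does), so the ratio is strictly less than C_P, consistent with ||u||_L² ≤ C_P ||u'||_L².


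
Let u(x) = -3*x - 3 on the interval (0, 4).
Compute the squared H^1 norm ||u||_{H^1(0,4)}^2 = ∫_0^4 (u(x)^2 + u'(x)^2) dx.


||u||_{H^1}^2 = 408

The H^1 norm (squared) on an interval (0, L) is
  ||u||_{H^1}^2 = ∫_0^L u(x)^2 dx + ∫_0^L u'(x)^2 dx.
Compute u'(x) = -3.
Then u(x)^2 = 9*x**2 + 18*x + 9 and u'(x)^2 = 9.
Integrate each monomial from 0 to 4 using ∫_0^4 c·x^n dx = c·4^(n+1)/(n+1):
  ∫_0^4 u(x)^2 dx = ∫_0^4 (9*x^2 + 18*x + 9) dx. Term by term:
    ∫_0^4 9*x^2 dx = 192;  ∫_0^4 18*x dx = 144;  ∫_0^4 9 dx = 36.
  Sum: 192 + 144 + 36 = 372.
  ∫_0^4 u'(x)^2 dx = ∫_0^4 (9) dx. Term by term:
    ∫_0^4 9 dx = 36.
Adding: ||u||_{H^1}^2 = 372 + 36 = 408.


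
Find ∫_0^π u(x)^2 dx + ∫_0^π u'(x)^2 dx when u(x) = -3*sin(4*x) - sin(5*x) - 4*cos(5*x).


||u||_{H^1(0,π)}^2 = -1664/3 + 595*π/2

u'(x) = 20*sin(5*x) - 12*cos(4*x) - 5*cos(5*x).
Expand u² and (u')² and integrate term by term on (0, π), using: for integers n ≥ 1, ∫_0^π sin²(nx) dx = ∫_0^π cos²(nx) dx = π/2; for n ≠ n', ∫_0^π sin(nx)sin(n'x) dx = ∫_0^π cos(nx)cos(n'x) dx = 0; and by product-to-sum, ∫_0^π sin(nx)cos(n'x) dx = ½∫_0^π [sin((n+n')x) + sin((n−n')x)] dx, which is 0 when n+n' is even and 2n/(n²−n'²) when n+n' is odd (it need not vanish on (0, π)).
  u² squared terms: (-1)²·∫sin(5x)² dx = 1·π/2 = π/2;  (-4)²·∫cos(5x)² dx = 16·π/2 = 8*π;  (-3)²·∫sin(4x)² dx = 9·π/2 = 9*π/2.
  u² cross terms: 2·(-1)·(-4)·∫sin(5x)·cos(5x) dx = 8·(0) = 0;  2·(-1)·(-3)·∫sin(5x)·sin(4x) dx = 6·(0) = 0;  2·(-4)·(-3)·∫cos(5x)·sin(4x) dx = 24·(-8/9) = -64/3.
  So ∫_0^π u² dx = π/2 + 8*π + 9*π/2 + 0 + 0 − 64/3 = -64/3 + 13*π.
  (u')² squared terms: (-12)²·∫cos(4x)² dx = 144·π/2 = 72*π;  (-5)²·∫cos(5x)² dx = 25·π/2 = 25*π/2;  (20)²·∫sin(5x)² dx = 400·π/2 = 200*π.
  (u')² cross terms: 2·(-12)·(-5)·∫cos(4x)·cos(5x) dx = 120·(0) = 0;  2·(-12)·(20)·∫cos(4x)·sin(5x) dx = -480·(10/9) = -1600/3;  2·(-5)·(20)·∫cos(5x)·sin(5x) dx = -200·(0) = 0.
  So ∫_0^π (u')² dx = 72*π + 25*π/2 + 200*π + 0 − 1600/3 + 0 = -1600/3 + 569*π/2.
||u||_{H^1}^2 = (-64/3 + 13*π) + (-1600/3 + 569*π/2) = -1664/3 + 595*π/2.


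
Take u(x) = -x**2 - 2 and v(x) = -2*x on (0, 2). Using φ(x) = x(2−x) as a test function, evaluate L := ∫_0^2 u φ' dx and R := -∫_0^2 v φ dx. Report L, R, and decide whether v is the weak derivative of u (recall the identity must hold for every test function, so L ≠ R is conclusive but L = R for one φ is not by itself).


LHS = 8/3, RHS = 8/3. Yes, v = u' weakly.

u(x) = -x**2 - 2, classical derivative u'(x) = -2*x.
φ(x) = x(2−x), so φ'(x) = 2 - 2*x.
Note φ(0) = φ(2) = 0, so the boundary term u·φ vanishes.
LHS = ∫_0^2 u(x) φ'(x) dx = ∫_0^2 (2*x^3 - 2*x^2 + 4*x - 4) dx. Term by term:
  ∫_0^2 2*x^3 dx = 8;  ∫_0^2 -2*x^2 dx = -16/3;  ∫_0^2 4*x dx = 8;
  ∫_0^2 -4 dx = -8.
Sum: 8 − 16/3 + 8 − 8 = 8/3.
So LHS = 8/3.
∫_0^2 v(x) φ(x) dx = ∫_0^2 (2*x^3 - 4*x^2) dx. Term by term:
  ∫_0^2 2*x^3 dx = 8;  ∫_0^2 -4*x^2 dx = -32/3.
Sum: 8 − 32/3 = -8/3.
So RHS = -∫_0^2 v(x) φ(x) dx = 8/3.
LHS = RHS, so the identity holds for this test φ.
Moreover u is smooth here and v(x) = u'(x) = -2*x pointwise, so the identity holds for every test function. Hence v is the weak derivative of u.


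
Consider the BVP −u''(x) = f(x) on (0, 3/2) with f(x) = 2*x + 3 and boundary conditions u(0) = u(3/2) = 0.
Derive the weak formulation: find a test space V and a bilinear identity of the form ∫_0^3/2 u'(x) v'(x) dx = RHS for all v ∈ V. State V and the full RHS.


V = H^1_0(0, 3/2) (so v(0) = v(3/2) = 0); weak form: ∫_0^3/2 u'v' dx = ∫_0^3/2 (2*x + 3) v dx for all v ∈ V.

Multiply both sides by a test function v and integrate from 0 to 3/2:
  ∫_0^3/2 −u''(x) v(x) dx = ∫_0^3/2 f(x) v(x) dx.
Integrate the LHS by parts once:
  ∫_0^3/2 −u'' v dx = −[u'(x) v(x)]_0^3/2 + ∫_0^3/2 u'(x) v'(x) dx.
Thus ∫_0^3/2 u'(x) v'(x) dx = ∫_0^3/2 f(x) v(x) dx + [u'(x) v(x)]_0^3/2.
Choose V so that boundary terms are either known or forced to vanish.
u is Dirichlet: u(0) = u(3/2) = 0. Let V = H^1_0(0, 3/2); then v(0) = v(3/2) = 0, and [u' v]_0^3/2 = 0.
Weak formulation: find u (satisfying any essential BC) such that ∫_0^3/2 u'(x) v'(x) dx = ∫_0^3/2 f v dx for all v ∈ V.
Substituting f(x) = 2*x + 3, the right-hand side is ∫_0^3/2 (2*x + 3) v dx.


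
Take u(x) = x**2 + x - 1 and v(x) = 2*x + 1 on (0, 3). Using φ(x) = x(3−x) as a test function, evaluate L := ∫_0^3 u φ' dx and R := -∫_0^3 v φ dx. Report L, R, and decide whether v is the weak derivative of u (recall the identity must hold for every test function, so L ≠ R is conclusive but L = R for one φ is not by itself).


LHS = -18, RHS = -18. Yes, v = u' weakly.

u(x) = x**2 + x - 1, classical derivative u'(x) = 2*x + 1.
φ(x) = x(3−x), so φ'(x) = 3 - 2*x.
Note φ(0) = φ(3) = 0, so the boundary term u·φ vanishes.
LHS = ∫_0^3 u(x) φ'(x) dx = ∫_0^3 (-2*x^3 + x^2 + 5*x - 3) dx. Term by term:
  ∫_0^3 -2*x^3 dx = -81/2;  ∫_0^3 x^2 dx = 9;  ∫_0^3 5*x dx = 45/2;
  ∫_0^3 -3 dx = -9.
Sum: -81/2 + 9 + 45/2 − 9 = -18.
So LHS = -18.
∫_0^3 v(x) φ(x) dx = ∫_0^3 (-2*x^3 + 5*x^2 + 3*x) dx. Term by term:
  ∫_0^3 -2*x^3 dx = -81/2;  ∫_0^3 5*x^2 dx = 45;  ∫_0^3 3*x dx = 27/2.
Sum: -81/2 + 45 + 27/2 = 18.
So RHS = -∫_0^3 v(x) φ(x) dx = -18.
LHS = RHS, so the identity holds for this test φ.
Moreover u is smooth here and v(x) = u'(x) = 2*x + 1 pointwise, so the identity holds for every test function. Hence v is the weak derivative of u.


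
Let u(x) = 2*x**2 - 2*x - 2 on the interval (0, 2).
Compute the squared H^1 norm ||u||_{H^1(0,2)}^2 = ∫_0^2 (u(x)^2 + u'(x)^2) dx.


||u||_{H^1}^2 = 128/5

The H^1 norm (squared) on an interval (0, L) is
  ||u||_{H^1}^2 = ∫_0^L u(x)^2 dx + ∫_0^L u'(x)^2 dx.
Compute u'(x) = 4*x - 2.
Then u(x)^2 = 4*x**4 - 8*x**3 - 4*x**2 + 8*x + 4 and u'(x)^2 = 16*x**2 - 16*x + 4.
Integrate each monomial from 0 to 2 using ∫_0^2 c·x^n dx = c·2^(n+1)/(n+1):
  ∫_0^2 u(x)^2 dx = ∫_0^2 (4*x^4 - 8*x^3 - 4*x^2 + 8*x + 4) dx. Term by term:
    ∫_0^2 4*x^4 dx = 128/5;  ∫_0^2 -8*x^3 dx = -32;  ∫_0^2 -4*x^2 dx = -32/3;
    ∫_0^2 8*x dx = 16;  ∫_0^2 4 dx = 8.
  Sum: 128/5 − 32 − 32/3 + 16 + 8 = 104/15.
  ∫_0^2 u'(x)^2 dx = ∫_0^2 (16*x^2 - 16*x + 4) dx. Term by term:
    ∫_0^2 16*x^2 dx = 128/3;  ∫_0^2 -16*x dx = -32;  ∫_0^2 4 dx = 8.
  Sum: 128/3 − 32 + 8 = 56/3.
Adding: ||u||_{H^1}^2 = 104/15 + 56/3 = 128/5.


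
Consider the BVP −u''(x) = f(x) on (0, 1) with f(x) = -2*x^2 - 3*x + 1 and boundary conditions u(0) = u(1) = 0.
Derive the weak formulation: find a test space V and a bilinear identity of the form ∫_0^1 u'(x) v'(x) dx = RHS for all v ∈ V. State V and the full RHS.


V = H^1_0(0, 1) (so v(0) = v(1) = 0); weak form: ∫_0^1 u'v' dx = ∫_0^1 (-2*x^2 - 3*x + 1) v dx for all v ∈ V.

Multiply both sides by a test function v and integrate from 0 to 1:
  ∫_0^1 −u''(x) v(x) dx = ∫_0^1 f(x) v(x) dx.
Integrate the LHS by parts once:
  ∫_0^1 −u'' v dx = −[u'(x) v(x)]_0^1 + ∫_0^1 u'(x) v'(x) dx.
Thus ∫_0^1 u'(x) v'(x) dx = ∫_0^1 f(x) v(x) dx + [u'(x) v(x)]_0^1.
Choose V so that boundary terms are either known or forced to vanish.
u is Dirichlet: u(0) = u(1) = 0. Let V = H^1_0(0, 1); then v(0) = v(1) = 0, and [u' v]_0^1 = 0.
Weak formulation: find u (satisfying any essential BC) such that ∫_0^1 u'(x) v'(x) dx = ∫_0^1 f v dx for all v ∈ V.
Substituting f(x) = -2*x^2 - 3*x + 1, the right-hand side is ∫_0^1 (-2*x^2 - 3*x + 1) v dx.


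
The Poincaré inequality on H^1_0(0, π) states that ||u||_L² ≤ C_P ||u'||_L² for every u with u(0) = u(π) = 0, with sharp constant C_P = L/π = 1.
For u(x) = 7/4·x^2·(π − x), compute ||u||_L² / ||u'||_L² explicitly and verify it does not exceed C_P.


||u||_L² / ||u'||_L² = sqrt(14)*π/14 < C_P = 1.

u(x) = 7/4·x^2·(π − x), so u'(x) = 7*x*(-3*x + 2*π)/4.
u(x) = 7/4·x^2·(π − x) vanishes at x = 0 and x = π, so u ∈ H^1_0(0, π). Differentiate via the product rule and integrate the resulting polynomials term by term.
  ∫_0^π u² dx = ∫_0^π (49*x^6/16 - 49*π*x^5/8 + 49*π^2*x^4/16) dx. Term by term:
    ∫_0^π 49*x^6/16 dx = 7*π^7/16;  ∫_0^π -49*π*x^5/8 dx = -49*π^7/48;  ∫_0^π 49*π^2*x^4/16 dx = 49*π^7/80.
  Sum: 7*π^7/16 − 49*π^7/48 + 49*π^7/80 = 7*π^7/240.
  ∫_0^π (u')² dx = ∫_0^π (441*x^4/16 - 147*π*x^3/4 + 49*π^2*x^2/4) dx. Term by term:
    ∫_0^π 441*x^4/16 dx = 441*π^5/80;  ∫_0^π -147*π*x^3/4 dx = -147*π^5/16;  ∫_0^π 49*π^2*x^2/4 dx = 49*π^5/12.
  Sum: 441*π^5/80 − 147*π^5/16 + 49*π^5/12 = 49*π^5/120.
∫_0^π u² dx = 7*π^7/240, so ||u||_L² = sqrt(105)*π^(7/2)/60.
∫_0^π (u')² dx = 49*π^5/120, so ||u'||_L² = 7*sqrt(30)*π^(5/2)/60.
Ratio ||u||_L² / ||u'||_L² = sqrt(14)*π/14.
Sharp Poincaré constant on H^1_0(0, π) is C_P = L/π = 1, achieved by sin(x).
A polynomial bump cannot attain the sharp Poincaré constant (only the first sine eigenfunction does), so the ratio is strictly less than C_P, consistent with ||u||_L² ≤ C_P ||u'||_L².


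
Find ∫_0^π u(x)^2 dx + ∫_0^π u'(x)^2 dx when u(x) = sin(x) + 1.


||u||_{H^1(0,π)}^2 = 4 + 2*π

u'(x) = cos(x).
Expand u² and (u')² and integrate term by term on (0, π), using: for integers n ≥ 1, ∫_0^π sin²(nx) dx = ∫_0^π cos²(nx) dx = π/2; for n ≠ n', ∫_0^π sin(nx)sin(n'x) dx = ∫_0^π cos(nx)cos(n'x) dx = 0; and by product-to-sum, ∫_0^π sin(nx)cos(n'x) dx = ½∫_0^π [sin((n+n')x) + sin((n−n')x)] dx, which is 0 when n+n' is even and 2n/(n²−n'²) when n+n' is odd (it need not vanish on (0, π)). For the constant mode: ∫_0^π 1 dx = π, ∫_0^π cos(nx) dx = 0, ∫_0^π sin(nx) dx = (1−(−1)^n)/n.
  u² squared terms: (1)²·∫1 dx = 1·π = π;  (1)²·∫sin(x)² dx = 1·π/2 = π/2.
  u² cross terms: 2·(1)·(1)·∫1·sin(x) dx = 2·(2) = 4.
  So ∫_0^π u² dx = π + π/2 + 4 = 4 + 3*π/2.
  (u')² squared terms: (1)²·∫cos(x)² dx = 1·π/2 = π/2.
  So ∫_0^π (u')² dx = π/2.
||u||_{H^1}^2 = (4 + 3*π/2) + (π/2) = 4 + 2*π.
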